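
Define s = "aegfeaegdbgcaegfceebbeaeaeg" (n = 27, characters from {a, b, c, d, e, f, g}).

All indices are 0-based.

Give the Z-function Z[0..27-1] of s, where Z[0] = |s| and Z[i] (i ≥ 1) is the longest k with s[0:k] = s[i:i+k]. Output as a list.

[27, 0, 0, 0, 0, 3, 0, 0, 0, 0, 0, 0, 4, 0, 0, 0, 0, 0, 0, 0, 0, 0, 2, 0, 3, 0, 0]

Z[0]=27
i=1: outside box; Z[1]=0
i=2: outside box; Z[2]=0
i=3: outside box; Z[3]=0
i=4: outside box; Z[4]=0
i=5: outside box; Z[5]=3 grow→box=[5,8)
i=6: min(r-i=2, Z[1]=0)=0; Z[6]=0
i=7: min(r-i=1, Z[2]=0)=0; Z[7]=0
i=8: outside box; Z[8]=0
i=9: outside box; Z[9]=0
i=10: outside box; Z[10]=0
i=11: outside box; Z[11]=0
i=12: outside box; Z[12]=4 grow→box=[12,16)
i=13: min(r-i=3, Z[1]=0)=0; Z[13]=0
i=14: min(r-i=2, Z[2]=0)=0; Z[14]=0
i=15: min(r-i=1, Z[3]=0)=0; Z[15]=0
i=16: outside box; Z[16]=0
i=17: outside box; Z[17]=0
i=18: outside box; Z[18]=0
i=19: outside box; Z[19]=0
i=20: outside box; Z[20]=0
i=21: outside box; Z[21]=0
i=22: outside box; Z[22]=2 grow→box=[22,24)
i=23: min(r-i=1, Z[1]=0)=0; Z[23]=0
i=24: outside box; Z[24]=3 grow→box=[24,27)
i=25: min(r-i=2, Z[1]=0)=0; Z[25]=0
i=26: min(r-i=1, Z[2]=0)=0; Z[26]=0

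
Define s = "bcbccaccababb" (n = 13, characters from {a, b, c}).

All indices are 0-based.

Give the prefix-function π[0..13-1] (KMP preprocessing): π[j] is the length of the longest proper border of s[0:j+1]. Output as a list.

π[0] = 0
j=1 s[j]='c': π[1]=0 (border '')
j=2 s[j]='b': π[2]=1 (border 'b')
j=3 s[j]='c': π[3]=2 (border 'bc')
j=4 s[j]='c': k: 2→0; π[4]=0 (border '')
j=5 s[j]='a': π[5]=0 (border '')
j=6 s[j]='c': π[6]=0 (border '')
j=7 s[j]='c': π[7]=0 (border '')
j=8 s[j]='a': π[8]=0 (border '')
j=9 s[j]='b': π[9]=1 (border 'b')
j=10 s[j]='a': k: 1→0; π[10]=0 (border '')
j=11 s[j]='b': π[11]=1 (border 'b')
j=12 s[j]='b': k: 1→0; π[12]=1 (border 'b')

[0, 0, 1, 2, 0, 0, 0, 0, 0, 1, 0, 1, 1]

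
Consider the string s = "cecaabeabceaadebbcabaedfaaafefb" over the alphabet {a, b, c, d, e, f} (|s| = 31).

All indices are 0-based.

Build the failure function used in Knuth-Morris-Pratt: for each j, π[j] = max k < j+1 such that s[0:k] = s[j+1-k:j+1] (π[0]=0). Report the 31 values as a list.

[0, 0, 1, 0, 0, 0, 0, 0, 0, 1, 2, 0, 0, 0, 0, 0, 0, 1, 0, 0, 0, 0, 0, 0, 0, 0, 0, 0, 0, 0, 0]

π[0] = 0
j=1 s[j]='e': π[1]=0 (border '')
j=2 s[j]='c': π[2]=1 (border 'c')
j=3 s[j]='a': k: 1→0; π[3]=0 (border '')
j=4 s[j]='a': π[4]=0 (border '')
j=5 s[j]='b': π[5]=0 (border '')
j=6 s[j]='e': π[6]=0 (border '')
j=7 s[j]='a': π[7]=0 (border '')
j=8 s[j]='b': π[8]=0 (border '')
j=9 s[j]='c': π[9]=1 (border 'c')
j=10 s[j]='e': π[10]=2 (border 'ce')
j=11 s[j]='a': k: 2→0; π[11]=0 (border '')
j=12 s[j]='a': π[12]=0 (border '')
j=13 s[j]='d': π[13]=0 (border '')
j=14 s[j]='e': π[14]=0 (border '')
j=15 s[j]='b': π[15]=0 (border '')
j=16 s[j]='b': π[16]=0 (border '')
j=17 s[j]='c': π[17]=1 (border 'c')
j=18 s[j]='a': k: 1→0; π[18]=0 (border '')
j=19 s[j]='b': π[19]=0 (border '')
j=20 s[j]='a': π[20]=0 (border '')
j=21 s[j]='e': π[21]=0 (border '')
j=22 s[j]='d': π[22]=0 (border '')
j=23 s[j]='f': π[23]=0 (border '')
j=24 s[j]='a': π[24]=0 (border '')
j=25 s[j]='a': π[25]=0 (border '')
j=26 s[j]='a': π[26]=0 (border '')
j=27 s[j]='f': π[27]=0 (border '')
j=28 s[j]='e': π[28]=0 (border '')
j=29 s[j]='f': π[29]=0 (border '')
j=30 s[j]='b': π[30]=0 (border '')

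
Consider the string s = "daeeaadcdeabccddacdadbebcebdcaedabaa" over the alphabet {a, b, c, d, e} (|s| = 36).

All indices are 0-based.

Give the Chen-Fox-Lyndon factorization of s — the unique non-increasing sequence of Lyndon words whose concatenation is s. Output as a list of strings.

emit factor 1: 'd' (i=0, period=1)
emit factor 2: 'aee' (i=1, period=3)
emit factor 3: 'aadcdeabccddacdadbebcebdcaedab' (i=4, period=30)
emit factor 4: 'a' (i=34, period=1)
emit factor 5: 'a' (i=35, period=1)

["d", "aee", "aadcdeabccddacdadbebcebdcaedab", "a", "a"]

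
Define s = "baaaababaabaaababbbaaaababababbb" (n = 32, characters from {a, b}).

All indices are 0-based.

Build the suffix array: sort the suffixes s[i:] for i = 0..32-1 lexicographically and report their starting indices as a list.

rank→(start, suffix):
  0 → (1, 'aaaababaabaaababbbaaaababababbb')
  1 → (19, 'aaaababababbb')
  2 → (2, 'aaababaabaaababbbaaaababababbb')
  3 → (20, 'aaababababbb')
  4 → (11, 'aaababbbaaaababababbb')
  5 → (8, 'aabaaababbbaaaababababbb')
  6 → (3, 'aababaabaaababbbaaaababababbb')
  7 → (21, 'aababababbb')
  8 → (12, 'aababbbaaaababababbb')
  9 → (9, 'abaaababbbaaaababababbb')
  10 → (6, 'abaabaaababbbaaaababababbb')
  11 → (4, 'ababaabaaababbbaaaababababbb')
  12 → (22, 'ababababbb')
  13 → (24, 'abababbb')
  14 → (26, 'ababbb')
  15 → (13, 'ababbbaaaababababbb')
  16 → (28, 'abbb')
  17 → (15, 'abbbaaaababababbb')
  18 → (31, 'b')
  19 → (0, 'baaaababaabaaababbbaaaababababbb')
  20 → (18, 'baaaababababbb')
  21 → (10, 'baaababbbaaaababababbb')
  22 → (7, 'baabaaababbbaaaababababbb')
  23 → (5, 'babaabaaababbbaaaababababbb')
  24 → (23, 'babababbb')
  25 → (25, 'bababbb')
  26 → (27, 'babbb')
  27 → (14, 'babbbaaaababababbb')
  28 → (30, 'bb')
  29 → (17, 'bbaaaababababbb')
  30 → (29, 'bbb')
  31 → (16, 'bbbaaaababababbb')

[1, 19, 2, 20, 11, 8, 3, 21, 12, 9, 6, 4, 22, 24, 26, 13, 28, 15, 31, 0, 18, 10, 7, 5, 23, 25, 27, 14, 30, 17, 29, 16]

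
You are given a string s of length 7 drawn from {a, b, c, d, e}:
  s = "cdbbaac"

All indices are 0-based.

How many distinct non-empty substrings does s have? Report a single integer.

25

sorted suffixes:
  #0 SA[0]=4  'aac'
  #1 SA[1]=5  'ac'
  #2 SA[2]=3  'baac'
  #3 SA[3]=2  'bbaac'
  #4 SA[4]=6  'c'
  #5 SA[5]=0  'cdbbaac'
  #6 SA[6]=1  'dbbaac'

SA = [4, 5, 3, 2, 6, 0, 1]
rank  pair      lcp
   1  s[4:],s[5:]  1  'a'
   2  s[5:],s[3:]  0  ''
   3  s[3:],s[2:]  1  'b'
   4  s[2:],s[6:]  0  ''
   5  s[6:],s[0:]  1  'c'
   6  s[0:],s[1:]  0  ''

n(n+1)/2 = 7·8/2 = 28
Σ LCP = 0 + 1 + 0 + 1 + 0 + 1 + 0 = 3
distinct = 28 − 3 = 25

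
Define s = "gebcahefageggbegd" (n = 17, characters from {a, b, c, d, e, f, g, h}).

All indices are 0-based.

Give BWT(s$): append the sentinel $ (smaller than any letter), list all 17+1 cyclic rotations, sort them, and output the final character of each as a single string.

dfcegbgghbgege$aea

rank  rotation            last
    0  $gebcahefageggbegd  d
    1  ageggbegd$gebcahef  f
    2  ahefageggbegd$gebc  c
    3  bcahefageggbegd$ge  e
    4  begd$gebcahefagegg  g
    5  cahefageggbegd$geb  b
    6  d$gebcahefageggbeg  g
    7  ebcahefageggbegd$g  g
    8  efageggbegd$gebcah  h
    9  egd$gebcahefageggb  b
   10  eggbegd$gebcahefag  g
   11  fageggbegd$gebcahe  e
   12  gbegd$gebcahefageg  g
   13  gd$gebcahefageggbe  e
   14  gebcahefageggbegd$  $
   15  geggbegd$gebcahefa  a
   16  ggbegd$gebcahefage  e
   17  hefageggbegd$gebca  a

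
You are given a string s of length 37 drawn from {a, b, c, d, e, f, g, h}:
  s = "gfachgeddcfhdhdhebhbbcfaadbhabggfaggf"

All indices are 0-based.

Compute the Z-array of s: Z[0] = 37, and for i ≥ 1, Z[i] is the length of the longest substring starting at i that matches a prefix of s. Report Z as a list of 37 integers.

Z[0]=37
i=1: outside box; Z[1]=0
i=2: outside box; Z[2]=0
i=3: outside box; Z[3]=0
i=4: outside box; Z[4]=0
i=5: outside box; Z[5]=1 extend→box=[5,6)
i=6: outside box; Z[6]=0
i=7: outside box; Z[7]=0
i=8: outside box; Z[8]=0
i=9: outside box; Z[9]=0
i=10: outside box; Z[10]=0
i=11: outside box; Z[11]=0
i=12: outside box; Z[12]=0
i=13: outside box; Z[13]=0
i=14: outside box; Z[14]=0
i=15: outside box; Z[15]=0
i=16: outside box; Z[16]=0
i=17: outside box; Z[17]=0
i=18: outside box; Z[18]=0
i=19: outside box; Z[19]=0
i=20: outside box; Z[20]=0
i=21: outside box; Z[21]=0
i=22: outside box; Z[22]=0
i=23: outside box; Z[23]=0
i=24: outside box; Z[24]=0
i=25: outside box; Z[25]=0
i=26: outside box; Z[26]=0
i=27: outside box; Z[27]=0
i=28: outside box; Z[28]=0
i=29: outside box; Z[29]=0
i=30: outside box; Z[30]=1 extend→box=[30,31)
i=31: outside box; Z[31]=3 extend→box=[31,34)
i=32: min(r-i=2, Z[1]=0)=0; Z[32]=0
i=33: min(r-i=1, Z[2]=0)=0; Z[33]=0
i=34: outside box; Z[34]=1 extend→box=[34,35)
i=35: outside box; Z[35]=2 extend→box=[35,37)
i=36: min(r-i=1, Z[1]=0)=0; Z[36]=0

[37, 0, 0, 0, 0, 1, 0, 0, 0, 0, 0, 0, 0, 0, 0, 0, 0, 0, 0, 0, 0, 0, 0, 0, 0, 0, 0, 0, 0, 0, 1, 3, 0, 0, 1, 2, 0]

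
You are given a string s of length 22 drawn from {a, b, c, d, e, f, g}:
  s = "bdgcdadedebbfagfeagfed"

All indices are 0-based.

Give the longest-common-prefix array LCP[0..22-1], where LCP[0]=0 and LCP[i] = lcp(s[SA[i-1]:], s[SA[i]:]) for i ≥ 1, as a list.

rank→(start, suffix):
  0 → (5, 'adedebbfagfeagfed')
  1 → (13, 'agfeagfed')
  2 → (17, 'agfed')
  3 → (10, 'bbfagfeagfed')
  4 → (0, 'bdgcdadedebbfagfeagfed')
  5 → (11, 'bfagfeagfed')
  6 → (3, 'cdadedebbfagfeagfed')
  7 → (21, 'd')
  8 → (4, 'dadedebbfagfeagfed')
  9 → (8, 'debbfagfeagfed')
  10 → (6, 'dedebbfagfeagfed')
  11 → (1, 'dgcdadedebbfagfeagfed')
  12 → (16, 'eagfed')
  13 → (9, 'ebbfagfeagfed')
  14 → (20, 'ed')
  15 → (7, 'edebbfagfeagfed')
  16 → (12, 'fagfeagfed')
  17 → (15, 'feagfed')
  18 → (19, 'fed')
  19 → (2, 'gcdadedebbfagfeagfed')
  20 → (14, 'gfeagfed')
  21 → (18, 'gfed')

SA = [5, 13, 17, 10, 0, 11, 3, 21, 4, 8, 6, 1, 16, 9, 20, 7, 12, 15, 19, 2, 14, 18]
rank  pair      lcp
   1  s[5:],s[13:]  1  'a'
   2  s[13:],s[17:]  4  'agfe'
   3  s[17:],s[10:]  0  ''
   4  s[10:],s[0:]  1  'b'
   5  s[0:],s[11:]  1  'b'
   6  s[11:],s[3:]  0  ''
   7  s[3:],s[21:]  0  ''
   8  s[21:],s[4:]  1  'd'
   9  s[4:],s[8:]  1  'd'
  10  s[8:],s[6:]  2  'de'
  11  s[6:],s[1:]  1  'd'
  12  s[1:],s[16:]  0  ''
  13  s[16:],s[9:]  1  'e'
  14  s[9:],s[20:]  1  'e'
  15  s[20:],s[7:]  2  'ed'
  16  s[7:],s[12:]  0  ''
  17  s[12:],s[15:]  1  'f'
  18  s[15:],s[19:]  2  'fe'
  19  s[19:],s[2:]  0  ''
  20  s[2:],s[14:]  1  'g'
  21  s[14:],s[18:]  3  'gfe'

[0, 1, 4, 0, 1, 1, 0, 0, 1, 1, 2, 1, 0, 1, 1, 2, 0, 1, 2, 0, 1, 3]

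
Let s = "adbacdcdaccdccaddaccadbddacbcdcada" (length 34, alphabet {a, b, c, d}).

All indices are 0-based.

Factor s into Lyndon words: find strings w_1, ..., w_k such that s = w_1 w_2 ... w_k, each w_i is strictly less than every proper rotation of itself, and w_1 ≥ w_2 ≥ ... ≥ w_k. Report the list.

["adb", "acdcd", "accdccadd", "accadbdd", "acbcdcad", "a"]

emit factor 1: 'adb' (i=0, period=3)
emit factor 2: 'acdcd' (i=3, period=5)
emit factor 3: 'accdccadd' (i=8, period=9)
emit factor 4: 'accadbdd' (i=17, period=8)
emit factor 5: 'acbcdcad' (i=25, period=8)
emit factor 6: 'a' (i=33, period=1)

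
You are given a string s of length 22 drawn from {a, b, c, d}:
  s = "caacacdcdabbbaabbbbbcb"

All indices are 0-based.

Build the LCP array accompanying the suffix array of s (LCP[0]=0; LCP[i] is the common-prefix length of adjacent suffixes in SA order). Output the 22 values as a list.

rank | idx | suffix
   0 |  13 | aabbbbbcb
   1 |   1 | aacacdcdabbbaabbbbbcb
   2 |   9 | abbbaabbbbbcb
   3 |  14 | abbbbbcb
   4 |   2 | acacdcdabbbaabbbbbcb
   5 |   4 | acdcdabbbaabbbbbcb
   6 |  21 | b
   7 |  12 | baabbbbbcb
   8 |  11 | bbaabbbbbcb
   9 |  10 | bbbaabbbbbcb
  10 |  15 | bbbbbcb
  11 |  16 | bbbbcb
  12 |  17 | bbbcb
  13 |  18 | bbcb
  14 |  19 | bcb
  15 |   0 | caacacdcdabbbaabbbbbcb
  16 |   3 | cacdcdabbbaabbbbbcb
  17 |  20 | cb
  18 |   7 | cdabbbaabbbbbcb
  19 |   5 | cdcdabbbaabbbbbcb
  20 |   8 | dabbbaabbbbbcb
  21 |   6 | dcdabbbaabbbbbcb

SA = [13, 1, 9, 14, 2, 4, 21, 12, 11, 10, 15, 16, 17, 18, 19, 0, 3, 20, 7, 5, 8, 6]
i: (SA[i-1],SA[i]) lcp shared
  1: (13,1) 2 'aa'
  2: (1,9) 1 'a'
  3: (9,14) 4 'abbb'
  4: (14,2) 1 'a'
  5: (2,4) 2 'ac'
  6: (4,21) 0 ''
  7: (21,12) 1 'b'
  8: (12,11) 1 'b'
  9: (11,10) 2 'bb'
  10: (10,15) 3 'bbb'
  11: (15,16) 4 'bbbb'
  12: (16,17) 3 'bbb'
  13: (17,18) 2 'bb'
  14: (18,19) 1 'b'
  15: (19,0) 0 ''
  16: (0,3) 2 'ca'
  17: (3,20) 1 'c'
  18: (20,7) 1 'c'
  19: (7,5) 2 'cd'
  20: (5,8) 0 ''
  21: (8,6) 1 'd'

[0, 2, 1, 4, 1, 2, 0, 1, 1, 2, 3, 4, 3, 2, 1, 0, 2, 1, 1, 2, 0, 1]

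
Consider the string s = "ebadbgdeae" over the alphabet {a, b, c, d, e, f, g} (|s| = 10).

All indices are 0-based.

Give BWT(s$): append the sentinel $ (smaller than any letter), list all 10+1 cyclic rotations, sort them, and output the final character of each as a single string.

ebeedagad$b

rank  rotation     last
    0  $ebadbgdeae  e
    1  adbgdeae$eb  b
    2  ae$ebadbgde  e
    3  badbgdeae$e  e
    4  bgdeae$ebad  d
    5  dbgdeae$eba  a
    6  deae$ebadbg  g
    7  e$ebadbgdea  a
    8  eae$ebadbgd  d
    9  ebadbgdeae$  $
   10  gdeae$ebadb  b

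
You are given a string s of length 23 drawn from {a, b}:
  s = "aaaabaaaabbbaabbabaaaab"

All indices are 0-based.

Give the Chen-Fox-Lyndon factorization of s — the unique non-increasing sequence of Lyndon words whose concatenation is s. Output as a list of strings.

["aaaabaaaabbbaabbab", "aaaab"]

emit factor 1: 'aaaabaaaabbbaabbab' (i=0, period=18)
emit factor 2: 'aaaab' (i=18, period=5)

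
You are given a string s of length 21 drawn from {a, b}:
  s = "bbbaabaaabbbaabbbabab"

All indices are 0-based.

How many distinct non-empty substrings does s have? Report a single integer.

173

rank→(start, suffix):
  0 → (6, 'aaabbbaabbbabab')
  1 → (3, 'aabaaabbbaabbbabab')
  2 → (7, 'aabbbaabbbabab')
  3 → (12, 'aabbbabab')
  4 → (19, 'ab')
  5 → (4, 'abaaabbbaabbbabab')
  6 → (17, 'abab')
  7 → (8, 'abbbaabbbabab')
  8 → (13, 'abbbabab')
  9 → (20, 'b')
  10 → (5, 'baaabbbaabbbabab')
  11 → (2, 'baabaaabbbaabbbabab')
  12 → (11, 'baabbbabab')
  13 → (18, 'bab')
  14 → (16, 'babab')
  15 → (1, 'bbaabaaabbbaabbbabab')
  16 → (10, 'bbaabbbabab')
  17 → (15, 'bbabab')
  18 → (0, 'bbbaabaaabbbaabbbabab')
  19 → (9, 'bbbaabbbabab')
  20 → (14, 'bbbabab')

SA = [6, 3, 7, 12, 19, 4, 17, 8, 13, 20, 5, 2, 11, 18, 16, 1, 10, 15, 0, 9, 14]
rank  pair      lcp
   1  s[6:],s[3:]  2  'aa'
   2  s[3:],s[7:]  3  'aab'
   3  s[7:],s[12:]  6  'aabbba'
   4  s[12:],s[19:]  1  'a'
   5  s[19:],s[4:]  2  'ab'
   6  s[4:],s[17:]  3  'aba'
   7  s[17:],s[8:]  2  'ab'
   8  s[8:],s[13:]  5  'abbba'
   9  s[13:],s[20:]  0  ''
  10  s[20:],s[5:]  1  'b'
  11  s[5:],s[2:]  3  'baa'
  12  s[2:],s[11:]  4  'baab'
  13  s[11:],s[18:]  2  'ba'
  14  s[18:],s[16:]  3  'bab'
  15  s[16:],s[1:]  1  'b'
  16  s[1:],s[10:]  5  'bbaab'
  17  s[10:],s[15:]  3  'bba'
  18  s[15:],s[0:]  2  'bb'
  19  s[0:],s[9:]  6  'bbbaab'
  20  s[9:],s[14:]  4  'bbba'

n(n+1)/2 = 21·22/2 = 231
Σ LCP = 0 + 2 + 3 + 6 + 1 + 2 + 3 + 2 + 5 + 0 + 1 + 3 + 4 + 2 + 3 + 1 + 5 + 3 + 2 + 6 + 4 = 58
distinct = 231 − 58 = 173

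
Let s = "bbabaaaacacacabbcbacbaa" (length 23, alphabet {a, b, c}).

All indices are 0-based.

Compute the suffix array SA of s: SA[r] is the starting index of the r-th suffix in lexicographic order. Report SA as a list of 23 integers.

rank | idx | suffix
   0 |  22 | a
   1 |  21 | aa
   2 |   4 | aaaacacacabbcbacbaa
   3 |   5 | aaacacacabbcbacbaa
   4 |   6 | aacacacabbcbacbaa
   5 |   2 | abaaaacacacabbcbacbaa
   6 |  13 | abbcbacbaa
   7 |  11 | acabbcbacbaa
   8 |   9 | acacabbcbacbaa
   9 |   7 | acacacabbcbacbaa
  10 |  18 | acbaa
  11 |  20 | baa
  12 |   3 | baaaacacacabbcbacbaa
  13 |   1 | babaaaacacacabbcbacbaa
  14 |  17 | bacbaa
  15 |   0 | bbabaaaacacacabbcbacbaa
  16 |  14 | bbcbacbaa
  17 |  15 | bcbacbaa
  18 |  12 | cabbcbacbaa
  19 |  10 | cacabbcbacbaa
  20 |   8 | cacacabbcbacbaa
  21 |  19 | cbaa
  22 |  16 | cbacbaa

[22, 21, 4, 5, 6, 2, 13, 11, 9, 7, 18, 20, 3, 1, 17, 0, 14, 15, 12, 10, 8, 19, 16]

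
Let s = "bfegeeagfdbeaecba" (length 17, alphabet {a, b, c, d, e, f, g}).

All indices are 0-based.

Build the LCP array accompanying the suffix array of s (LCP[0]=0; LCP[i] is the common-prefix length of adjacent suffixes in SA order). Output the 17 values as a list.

[0, 1, 1, 0, 1, 1, 0, 0, 0, 2, 1, 1, 1, 0, 1, 0, 1]

rank→(start, suffix):
  0 → (16, 'a')
  1 → (12, 'aecba')
  2 → (6, 'agfdbeaecba')
  3 → (15, 'ba')
  4 → (10, 'beaecba')
  5 → (0, 'bfegeeagfdbeaecba')
  6 → (14, 'cba')
  7 → (9, 'dbeaecba')
  8 → (11, 'eaecba')
  9 → (5, 'eagfdbeaecba')
  10 → (13, 'ecba')
  11 → (4, 'eeagfdbeaecba')
  12 → (2, 'egeeagfdbeaecba')
  13 → (8, 'fdbeaecba')
  14 → (1, 'fegeeagfdbeaecba')
  15 → (3, 'geeagfdbeaecba')
  16 → (7, 'gfdbeaecba')

SA = [16, 12, 6, 15, 10, 0, 14, 9, 11, 5, 13, 4, 2, 8, 1, 3, 7]
i: (SA[i-1],SA[i]) lcp shared
  1: (16,12) 1 'a'
  2: (12,6) 1 'a'
  3: (6,15) 0 ''
  4: (15,10) 1 'b'
  5: (10,0) 1 'b'
  6: (0,14) 0 ''
  7: (14,9) 0 ''
  8: (9,11) 0 ''
  9: (11,5) 2 'ea'
  10: (5,13) 1 'e'
  11: (13,4) 1 'e'
  12: (4,2) 1 'e'
  13: (2,8) 0 ''
  14: (8,1) 1 'f'
  15: (1,3) 0 ''
  16: (3,7) 1 'g'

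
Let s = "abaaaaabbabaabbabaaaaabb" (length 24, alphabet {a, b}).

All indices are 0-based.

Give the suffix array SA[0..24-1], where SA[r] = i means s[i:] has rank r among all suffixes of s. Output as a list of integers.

[17, 2, 18, 3, 19, 4, 20, 11, 5, 15, 0, 9, 21, 12, 6, 23, 16, 1, 10, 14, 8, 22, 13, 7]

sorted suffixes:
  #0 SA[0]=17  'aaaaabb'
  #1 SA[1]=2  'aaaaabbabaabbabaaaaabb'
  #2 SA[2]=18  'aaaabb'
  #3 SA[3]=3  'aaaabbabaabbabaaaaabb'
  #4 SA[4]=19  'aaabb'
  #5 SA[5]=4  'aaabbabaabbabaaaaabb'
  #6 SA[6]=20  'aabb'
  #7 SA[7]=11  'aabbabaaaaabb'
  #8 SA[8]=5  'aabbabaabbabaaaaabb'
  #9 SA[9]=15  'abaaaaabb'
  #10 SA[10]=0  'abaaaaabbabaabbabaaaaabb'
  #11 SA[11]=9  'abaabbabaaaaabb'
  #12 SA[12]=21  'abb'
  #13 SA[13]=12  'abbabaaaaabb'
  #14 SA[14]=6  'abbabaabbabaaaaabb'
  #15 SA[15]=23  'b'
  #16 SA[16]=16  'baaaaabb'
  #17 SA[17]=1  'baaaaabbabaabbabaaaaabb'
  #18 SA[18]=10  'baabbabaaaaabb'
  #19 SA[19]=14  'babaaaaabb'
  #20 SA[20]=8  'babaabbabaaaaabb'
  #21 SA[21]=22  'bb'
  #22 SA[22]=13  'bbabaaaaabb'
  #23 SA[23]=7  'bbabaabbabaaaaabb'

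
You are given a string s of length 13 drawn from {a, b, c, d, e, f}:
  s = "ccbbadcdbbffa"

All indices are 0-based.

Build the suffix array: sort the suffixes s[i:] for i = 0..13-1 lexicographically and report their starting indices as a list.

[12, 4, 3, 2, 8, 9, 1, 0, 6, 7, 5, 11, 10]

rank | idx | suffix
   0 |  12 | a
   1 |   4 | adcdbbffa
   2 |   3 | badcdbbffa
   3 |   2 | bbadcdbbffa
   4 |   8 | bbffa
   5 |   9 | bffa
   6 |   1 | cbbadcdbbffa
   7 |   0 | ccbbadcdbbffa
   8 |   6 | cdbbffa
   9 |   7 | dbbffa
  10 |   5 | dcdbbffa
  11 |  11 | fa
  12 |  10 | ffa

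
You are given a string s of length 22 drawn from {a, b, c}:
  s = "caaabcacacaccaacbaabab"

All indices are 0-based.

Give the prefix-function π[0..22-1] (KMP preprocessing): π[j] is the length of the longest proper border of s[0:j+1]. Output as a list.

[0, 0, 0, 0, 0, 1, 2, 1, 2, 1, 2, 1, 1, 2, 3, 1, 0, 0, 0, 0, 0, 0]

π[0] = 0
j=1 s[j]='a': π[1]=0 (border '')
j=2 s[j]='a': π[2]=0 (border '')
j=3 s[j]='a': π[3]=0 (border '')
j=4 s[j]='b': π[4]=0 (border '')
j=5 s[j]='c': π[5]=1 (border 'c')
j=6 s[j]='a': π[6]=2 (border 'ca')
j=7 s[j]='c': k: 2→0; π[7]=1 (border 'c')
j=8 s[j]='a': π[8]=2 (border 'ca')
j=9 s[j]='c': k: 2→0; π[9]=1 (border 'c')
j=10 s[j]='a': π[10]=2 (border 'ca')
j=11 s[j]='c': k: 2→0; π[11]=1 (border 'c')
j=12 s[j]='c': k: 1→0; π[12]=1 (border 'c')
j=13 s[j]='a': π[13]=2 (border 'ca')
j=14 s[j]='a': π[14]=3 (border 'caa')
j=15 s[j]='c': k: 3→0; π[15]=1 (border 'c')
j=16 s[j]='b': k: 1→0; π[16]=0 (border '')
j=17 s[j]='a': π[17]=0 (border '')
j=18 s[j]='a': π[18]=0 (border '')
j=19 s[j]='b': π[19]=0 (border '')
j=20 s[j]='a': π[20]=0 (border '')
j=21 s[j]='b': π[21]=0 (border '')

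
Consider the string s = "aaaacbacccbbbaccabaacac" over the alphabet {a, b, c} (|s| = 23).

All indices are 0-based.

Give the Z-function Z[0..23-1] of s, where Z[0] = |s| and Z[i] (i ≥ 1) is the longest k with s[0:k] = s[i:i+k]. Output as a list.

[23, 3, 2, 1, 0, 0, 1, 0, 0, 0, 0, 0, 0, 1, 0, 0, 1, 0, 2, 1, 0, 1, 0]

Z[0]=23
i=1: outside box; Z[1]=3 grow→box=[1,4)
i=2: min(r-i=2, Z[1]=3)=2; Z[2]=2
i=3: min(r-i=1, Z[2]=2)=1; Z[3]=1
i=4: outside box; Z[4]=0
i=5: outside box; Z[5]=0
i=6: outside box; Z[6]=1 grow→box=[6,7)
i=7: outside box; Z[7]=0
i=8: outside box; Z[8]=0
i=9: outside box; Z[9]=0
i=10: outside box; Z[10]=0
i=11: outside box; Z[11]=0
i=12: outside box; Z[12]=0
i=13: outside box; Z[13]=1 grow→box=[13,14)
i=14: outside box; Z[14]=0
i=15: outside box; Z[15]=0
i=16: outside box; Z[16]=1 grow→box=[16,17)
i=17: outside box; Z[17]=0
i=18: outside box; Z[18]=2 grow→box=[18,20)
i=19: min(r-i=1, Z[1]=3)=1; Z[19]=1
i=20: outside box; Z[20]=0
i=21: outside box; Z[21]=1 grow→box=[21,22)
i=22: outside box; Z[22]=0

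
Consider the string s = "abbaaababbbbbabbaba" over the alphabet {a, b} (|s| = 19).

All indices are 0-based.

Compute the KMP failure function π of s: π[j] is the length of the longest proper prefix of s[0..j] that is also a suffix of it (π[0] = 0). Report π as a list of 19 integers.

π[0] = 0
j=1 s[j]='b': π[1]=0 (border '')
j=2 s[j]='b': π[2]=0 (border '')
j=3 s[j]='a': π[3]=1 (border 'a')
j=4 s[j]='a': k: 1→0; π[4]=1 (border 'a')
j=5 s[j]='a': k: 1→0; π[5]=1 (border 'a')
j=6 s[j]='b': π[6]=2 (border 'ab')
j=7 s[j]='a': k: 2→0; π[7]=1 (border 'a')
j=8 s[j]='b': π[8]=2 (border 'ab')
j=9 s[j]='b': π[9]=3 (border 'abb')
j=10 s[j]='b': k: 3→0; π[10]=0 (border '')
j=11 s[j]='b': π[11]=0 (border '')
j=12 s[j]='b': π[12]=0 (border '')
j=13 s[j]='a': π[13]=1 (border 'a')
j=14 s[j]='b': π[14]=2 (border 'ab')
j=15 s[j]='b': π[15]=3 (border 'abb')
j=16 s[j]='a': π[16]=4 (border 'abba')
j=17 s[j]='b': k: 4→1; π[17]=2 (border 'ab')
j=18 s[j]='a': k: 2→0; π[18]=1 (border 'a')

[0, 0, 0, 1, 1, 1, 2, 1, 2, 3, 0, 0, 0, 1, 2, 3, 4, 2, 1]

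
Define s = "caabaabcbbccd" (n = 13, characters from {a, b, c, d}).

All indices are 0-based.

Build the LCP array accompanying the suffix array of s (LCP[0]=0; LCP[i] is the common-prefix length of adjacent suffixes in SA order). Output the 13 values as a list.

rank | idx | suffix
   0 |   1 | aabaabcbbccd
   1 |   4 | aabcbbccd
   2 |   2 | abaabcbbccd
   3 |   5 | abcbbccd
   4 |   3 | baabcbbccd
   5 |   8 | bbccd
   6 |   6 | bcbbccd
   7 |   9 | bccd
   8 |   0 | caabaabcbbccd
   9 |   7 | cbbccd
  10 |  10 | ccd
  11 |  11 | cd
  12 |  12 | d

SA = [1, 4, 2, 5, 3, 8, 6, 9, 0, 7, 10, 11, 12]
i: (SA[i-1],SA[i]) lcp shared
  1: (1,4) 3 'aab'
  2: (4,2) 1 'a'
  3: (2,5) 2 'ab'
  4: (5,3) 0 ''
  5: (3,8) 1 'b'
  6: (8,6) 1 'b'
  7: (6,9) 2 'bc'
  8: (9,0) 0 ''
  9: (0,7) 1 'c'
  10: (7,10) 1 'c'
  11: (10,11) 1 'c'
  12: (11,12) 0 ''

[0, 3, 1, 2, 0, 1, 1, 2, 0, 1, 1, 1, 0]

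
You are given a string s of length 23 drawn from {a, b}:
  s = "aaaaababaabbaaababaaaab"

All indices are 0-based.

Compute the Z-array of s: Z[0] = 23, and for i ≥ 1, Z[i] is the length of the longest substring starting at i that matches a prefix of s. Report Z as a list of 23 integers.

Z[0]=23
i=1: i≥r, start 0; Z[1]=4 grow→box=[1,5)
i=2: min(r-i=3, Z[1]=4)=3; Z[2]=3
i=3: min(r-i=2, Z[2]=3)=2; Z[3]=2
i=4: min(r-i=1, Z[3]=2)=1; Z[4]=1
i=5: i≥r, start 0; Z[5]=0
i=6: i≥r, start 0; Z[6]=1 grow→box=[6,7)
i=7: i≥r, start 0; Z[7]=0
i=8: i≥r, start 0; Z[8]=2 grow→box=[8,10)
i=9: min(r-i=1, Z[1]=4)=1; Z[9]=1
i=10: i≥r, start 0; Z[10]=0
i=11: i≥r, start 0; Z[11]=0
i=12: i≥r, start 0; Z[12]=3 grow→box=[12,15)
i=13: min(r-i=2, Z[1]=4)=2; Z[13]=2
i=14: min(r-i=1, Z[2]=3)=1; Z[14]=1
i=15: i≥r, start 0; Z[15]=0
i=16: i≥r, start 0; Z[16]=1 grow→box=[16,17)
i=17: i≥r, start 0; Z[17]=0
i=18: i≥r, start 0; Z[18]=4 grow→box=[18,22)
i=19: min(r-i=3, Z[1]=4)=3; Z[19]=3
i=20: min(r-i=2, Z[2]=3)=2; Z[20]=2
i=21: min(r-i=1, Z[3]=2)=1; Z[21]=1
i=22: i≥r, start 0; Z[22]=0

[23, 4, 3, 2, 1, 0, 1, 0, 2, 1, 0, 0, 3, 2, 1, 0, 1, 0, 4, 3, 2, 1, 0]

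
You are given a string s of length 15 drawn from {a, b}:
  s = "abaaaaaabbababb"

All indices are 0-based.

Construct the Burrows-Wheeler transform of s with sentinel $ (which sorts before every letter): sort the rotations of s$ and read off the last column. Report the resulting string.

bbaaaa$bbababaaa

rank  rotation          last
    0  $abaaaaaabbababb  b
    1  aaaaaabbababb$ab  b
    2  aaaaabbababb$aba  a
    3  aaaabbababb$abaa  a
    4  aaabbababb$abaaa  a
    5  aabbababb$abaaaa  a
    6  abaaaaaabbababb$  $
    7  ababb$abaaaaaabb  b
    8  abb$abaaaaaabbab  b
    9  abbababb$abaaaaa  a
   10  b$abaaaaaabbabab  b
   11  baaaaaabbababb$a  a
   12  bababb$abaaaaaab  b
   13  babb$abaaaaaabba  a
   14  bb$abaaaaaabbaba  a
   15  bbababb$abaaaaaa  a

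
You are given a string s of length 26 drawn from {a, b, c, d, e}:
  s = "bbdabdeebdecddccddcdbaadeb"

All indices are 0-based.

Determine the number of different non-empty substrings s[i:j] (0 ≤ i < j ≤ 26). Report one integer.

rank | idx | suffix
   0 |  21 | aadeb
   1 |   3 | abdeebdecddccddcdbaadeb
   2 |  22 | adeb
   3 |  25 | b
   4 |  20 | baadeb
   5 |   0 | bbdabdeebdecddccddcdbaadeb
   6 |   1 | bdabdeebdecddccddcdbaadeb
   7 |   8 | bdecddccddcdbaadeb
   8 |   4 | bdeebdecddccddcdbaadeb
   9 |  14 | ccddcdbaadeb
  10 |  18 | cdbaadeb
  11 |  11 | cddccddcdbaadeb
  12 |  15 | cddcdbaadeb
  13 |   2 | dabdeebdecddccddcdbaadeb
  14 |  19 | dbaadeb
  15 |  13 | dccddcdbaadeb
  16 |  17 | dcdbaadeb
  17 |  12 | ddccddcdbaadeb
  18 |  16 | ddcdbaadeb
  19 |  23 | deb
  20 |   9 | decddccddcdbaadeb
  21 |   5 | deebdecddccddcdbaadeb
  22 |  24 | eb
  23 |   7 | ebdecddccddcdbaadeb
  24 |  10 | ecddccddcdbaadeb
  25 |   6 | eebdecddccddcdbaadeb

SA = [21, 3, 22, 25, 20, 0, 1, 8, 4, 14, 18, 11, 15, 2, 19, 13, 17, 12, 16, 23, 9, 5, 24, 7, 10, 6]
[i] adj suffixes → lcp
  [1] 21/3 → 1 ('a')
  [2] 3/22 → 1 ('a')
  [3] 22/25 → 0 ('')
  [4] 25/20 → 1 ('b')
  [5] 20/0 → 1 ('b')
  [6] 0/1 → 1 ('b')
  [7] 1/8 → 2 ('bd')
  [8] 8/4 → 3 ('bde')
  [9] 4/14 → 0 ('')
  [10] 14/18 → 1 ('c')
  [11] 18/11 → 2 ('cd')
  [12] 11/15 → 4 ('cddc')
  [13] 15/2 → 0 ('')
  [14] 2/19 → 1 ('d')
  [15] 19/13 → 1 ('d')
  [16] 13/17 → 2 ('dc')
  [17] 17/12 → 1 ('d')
  [18] 12/16 → 3 ('ddc')
  [19] 16/23 → 1 ('d')
  [20] 23/9 → 2 ('de')
  [21] 9/5 → 2 ('de')
  [22] 5/24 → 0 ('')
  [23] 24/7 → 2 ('eb')
  [24] 7/10 → 1 ('e')
  [25] 10/6 → 1 ('e')

n(n+1)/2 = 26·27/2 = 351
Σ LCP = 0 + 1 + 1 + 0 + 1 + 1 + 1 + 2 + 3 + 0 + 1 + 2 + 4 + 0 + 1 + 1 + 2 + 1 + 3 + 1 + 2 + 2 + 0 + 2 + 1 + 1 = 34
distinct = 351 − 34 = 317

317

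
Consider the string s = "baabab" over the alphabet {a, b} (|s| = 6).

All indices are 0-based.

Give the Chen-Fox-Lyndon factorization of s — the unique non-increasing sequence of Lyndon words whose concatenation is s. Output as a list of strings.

emit factor 1: 'b' (i=0, period=1)
emit factor 2: 'aabab' (i=1, period=5)

["b", "aabab"]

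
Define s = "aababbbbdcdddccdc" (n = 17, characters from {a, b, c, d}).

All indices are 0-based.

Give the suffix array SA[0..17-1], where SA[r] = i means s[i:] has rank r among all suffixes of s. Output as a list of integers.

rank | idx | suffix
   0 |   0 | aababbbbdcdddccdc
   1 |   1 | ababbbbdcdddccdc
   2 |   3 | abbbbdcdddccdc
   3 |   2 | babbbbdcdddccdc
   4 |   4 | bbbbdcdddccdc
   5 |   5 | bbbdcdddccdc
   6 |   6 | bbdcdddccdc
   7 |   7 | bdcdddccdc
   8 |  16 | c
   9 |  13 | ccdc
  10 |  14 | cdc
  11 |   9 | cdddccdc
  12 |  15 | dc
  13 |  12 | dccdc
  14 |   8 | dcdddccdc
  15 |  11 | ddccdc
  16 |  10 | dddccdc

[0, 1, 3, 2, 4, 5, 6, 7, 16, 13, 14, 9, 15, 12, 8, 11, 10]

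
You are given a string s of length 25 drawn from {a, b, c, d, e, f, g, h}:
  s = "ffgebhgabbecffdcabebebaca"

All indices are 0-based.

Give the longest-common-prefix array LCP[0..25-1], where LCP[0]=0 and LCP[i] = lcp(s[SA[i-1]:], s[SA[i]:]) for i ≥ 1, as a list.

[0, 1, 2, 1, 0, 1, 1, 3, 2, 1, 0, 2, 1, 0, 0, 2, 2, 1, 0, 1, 2, 1, 0, 1, 0]

rank | idx | suffix
   0 |  24 | a
   1 |   7 | abbecffdcabebebaca
   2 |  16 | abebebaca
   3 |  22 | aca
   4 |  21 | baca
   5 |   8 | bbecffdcabebebaca
   6 |  19 | bebaca
   7 |  17 | bebebaca
   8 |   9 | becffdcabebebaca
   9 |   4 | bhgabbecffdcabebebaca
  10 |  23 | ca
  11 |  15 | cabebebaca
  12 |  11 | cffdcabebebaca
  13 |  14 | dcabebebaca
  14 |  20 | ebaca
  15 |  18 | ebebaca
  16 |   3 | ebhgabbecffdcabebebaca
  17 |  10 | ecffdcabebebaca
  18 |  13 | fdcabebebaca
  19 |  12 | ffdcabebebaca
  20 |   0 | ffgebhgabbecffdcabebebaca
  21 |   1 | fgebhgabbecffdcabebebaca
  22 |   6 | gabbecffdcabebebaca
  23 |   2 | gebhgabbecffdcabebebaca
  24 |   5 | hgabbecffdcabebebaca

SA = [24, 7, 16, 22, 21, 8, 19, 17, 9, 4, 23, 15, 11, 14, 20, 18, 3, 10, 13, 12, 0, 1, 6, 2, 5]
rank  pair      lcp
   1  s[24:],s[7:]  1  'a'
   2  s[7:],s[16:]  2  'ab'
   3  s[16:],s[22:]  1  'a'
   4  s[22:],s[21:]  0  ''
   5  s[21:],s[8:]  1  'b'
   6  s[8:],s[19:]  1  'b'
   7  s[19:],s[17:]  3  'beb'
   8  s[17:],s[9:]  2  'be'
   9  s[9:],s[4:]  1  'b'
  10  s[4:],s[23:]  0  ''
  11  s[23:],s[15:]  2  'ca'
  12  s[15:],s[11:]  1  'c'
  13  s[11:],s[14:]  0  ''
  14  s[14:],s[20:]  0  ''
  15  s[20:],s[18:]  2  'eb'
  16  s[18:],s[3:]  2  'eb'
  17  s[3:],s[10:]  1  'e'
  18  s[10:],s[13:]  0  ''
  19  s[13:],s[12:]  1  'f'
  20  s[12:],s[0:]  2  'ff'
  21  s[0:],s[1:]  1  'f'
  22  s[1:],s[6:]  0  ''
  23  s[6:],s[2:]  1  'g'
  24  s[2:],s[5:]  0  ''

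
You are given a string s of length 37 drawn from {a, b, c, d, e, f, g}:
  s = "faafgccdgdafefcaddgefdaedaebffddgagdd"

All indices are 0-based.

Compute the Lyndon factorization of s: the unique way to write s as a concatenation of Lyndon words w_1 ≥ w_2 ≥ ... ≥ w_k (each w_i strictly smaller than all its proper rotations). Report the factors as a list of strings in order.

["f", "aafgccdgdafefcaddgefdaedaebffddgagdd"]

emit factor 1: 'f' (i=0, period=1)
emit factor 2: 'aafgccdgdafefcaddgefdaedaebffddgagdd' (i=1, period=36)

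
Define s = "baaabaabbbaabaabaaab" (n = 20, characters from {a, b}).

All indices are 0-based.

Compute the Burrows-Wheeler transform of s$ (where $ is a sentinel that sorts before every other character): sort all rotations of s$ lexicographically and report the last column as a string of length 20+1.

rank  rotation               last
    0  $baaabaabbbaabaabaaab  b
    1  aaab$baaabaabbbaabaab  b
    2  aaabaabbbaabaabaaab$b  b
    3  aab$baaabaabbbaabaaba  a
    4  aabaaab$baaabaabbbaab  b
    5  aabaabaaab$baaabaabbb  b
    6  aabaabbbaabaabaaab$ba  a
    7  aabbbaabaabaaab$baaab  b
    8  ab$baaabaabbbaabaabaa  a
    9  abaaab$baaabaabbbaaba  a
   10  abaabaaab$baaabaabbba  a
   11  abaabbbaabaabaaab$baa  a
   12  abbbaabaabaaab$baaaba  a
   13  b$baaabaabbbaabaabaaa  a
   14  baaab$baaabaabbbaabaa  a
   15  baaabaabbbaabaabaaab$  $
   16  baabaaab$baaabaabbbaa  a
   17  baabaabaaab$baaabaabb  b
   18  baabbbaabaabaaab$baaa  a
   19  bbaabaabaaab$baaabaab  b
   20  bbbaabaabaaab$baaabaa  a

bbbabbabaaaaaaa$ababa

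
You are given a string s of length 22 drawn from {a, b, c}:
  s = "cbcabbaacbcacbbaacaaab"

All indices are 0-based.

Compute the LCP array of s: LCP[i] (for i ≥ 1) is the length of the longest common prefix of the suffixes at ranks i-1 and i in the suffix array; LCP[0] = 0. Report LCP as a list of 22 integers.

[0, 2, 2, 3, 1, 2, 1, 2, 3, 0, 1, 4, 1, 5, 1, 3, 0, 2, 2, 1, 2, 4]

rank | idx | suffix
   0 |  18 | aaab
   1 |  19 | aab
   2 |  15 | aacaaab
   3 |   6 | aacbcacbbaacaaab
   4 |  20 | ab
   5 |   3 | abbaacbcacbbaacaaab
   6 |  16 | acaaab
   7 |  11 | acbbaacaaab
   8 |   7 | acbcacbbaacaaab
   9 |  21 | b
  10 |  14 | baacaaab
  11 |   5 | baacbcacbbaacaaab
  12 |  13 | bbaacaaab
  13 |   4 | bbaacbcacbbaacaaab
  14 |   1 | bcabbaacbcacbbaacaaab
  15 |   9 | bcacbbaacaaab
  16 |  17 | caaab
  17 |   2 | cabbaacbcacbbaacaaab
  18 |  10 | cacbbaacaaab
  19 |  12 | cbbaacaaab
  20 |   0 | cbcabbaacbcacbbaacaaab
  21 |   8 | cbcacbbaacaaab

SA = [18, 19, 15, 6, 20, 3, 16, 11, 7, 21, 14, 5, 13, 4, 1, 9, 17, 2, 10, 12, 0, 8]
[i] adj suffixes → lcp
  [1] 18/19 → 2 ('aa')
  [2] 19/15 → 2 ('aa')
  [3] 15/6 → 3 ('aac')
  [4] 6/20 → 1 ('a')
  [5] 20/3 → 2 ('ab')
  [6] 3/16 → 1 ('a')
  [7] 16/11 → 2 ('ac')
  [8] 11/7 → 3 ('acb')
  [9] 7/21 → 0 ('')
  [10] 21/14 → 1 ('b')
  [11] 14/5 → 4 ('baac')
  [12] 5/13 → 1 ('b')
  [13] 13/4 → 5 ('bbaac')
  [14] 4/1 → 1 ('b')
  [15] 1/9 → 3 ('bca')
  [16] 9/17 → 0 ('')
  [17] 17/2 → 2 ('ca')
  [18] 2/10 → 2 ('ca')
  [19] 10/12 → 1 ('c')
  [20] 12/0 → 2 ('cb')
  [21] 0/8 → 4 ('cbca')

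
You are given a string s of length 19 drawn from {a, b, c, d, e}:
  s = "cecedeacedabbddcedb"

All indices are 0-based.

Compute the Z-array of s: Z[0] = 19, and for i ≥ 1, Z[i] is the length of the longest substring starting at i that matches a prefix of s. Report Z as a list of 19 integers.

[19, 0, 2, 0, 0, 0, 0, 2, 0, 0, 0, 0, 0, 0, 0, 2, 0, 0, 0]

Z[0]=19
i=1: outside box; Z[1]=0
i=2: outside box; Z[2]=2 extend→box=[2,4)
i=3: min(r-i=1, Z[1]=0)=0; Z[3]=0
i=4: outside box; Z[4]=0
i=5: outside box; Z[5]=0
i=6: outside box; Z[6]=0
i=7: outside box; Z[7]=2 extend→box=[7,9)
i=8: min(r-i=1, Z[1]=0)=0; Z[8]=0
i=9: outside box; Z[9]=0
i=10: outside box; Z[10]=0
i=11: outside box; Z[11]=0
i=12: outside box; Z[12]=0
i=13: outside box; Z[13]=0
i=14: outside box; Z[14]=0
i=15: outside box; Z[15]=2 extend→box=[15,17)
i=16: min(r-i=1, Z[1]=0)=0; Z[16]=0
i=17: outside box; Z[17]=0
i=18: outside box; Z[18]=0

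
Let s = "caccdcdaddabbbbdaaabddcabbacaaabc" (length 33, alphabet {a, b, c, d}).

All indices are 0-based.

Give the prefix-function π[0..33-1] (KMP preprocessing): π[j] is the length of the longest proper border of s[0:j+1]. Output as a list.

π[0] = 0
j=1 s[j]='a': π[1]=0 (border '')
j=2 s[j]='c': π[2]=1 (border 'c')
j=3 s[j]='c': k: 1→0; π[3]=1 (border 'c')
j=4 s[j]='d': k: 1→0; π[4]=0 (border '')
j=5 s[j]='c': π[5]=1 (border 'c')
j=6 s[j]='d': k: 1→0; π[6]=0 (border '')
j=7 s[j]='a': π[7]=0 (border '')
j=8 s[j]='d': π[8]=0 (border '')
j=9 s[j]='d': π[9]=0 (border '')
j=10 s[j]='a': π[10]=0 (border '')
j=11 s[j]='b': π[11]=0 (border '')
j=12 s[j]='b': π[12]=0 (border '')
j=13 s[j]='b': π[13]=0 (border '')
j=14 s[j]='b': π[14]=0 (border '')
j=15 s[j]='d': π[15]=0 (border '')
j=16 s[j]='a': π[16]=0 (border '')
j=17 s[j]='a': π[17]=0 (border '')
j=18 s[j]='a': π[18]=0 (border '')
j=19 s[j]='b': π[19]=0 (border '')
j=20 s[j]='d': π[20]=0 (border '')
j=21 s[j]='d': π[21]=0 (border '')
j=22 s[j]='c': π[22]=1 (border 'c')
j=23 s[j]='a': π[23]=2 (border 'ca')
j=24 s[j]='b': k: 2→0; π[24]=0 (border '')
j=25 s[j]='b': π[25]=0 (border '')
j=26 s[j]='a': π[26]=0 (border '')
j=27 s[j]='c': π[27]=1 (border 'c')
j=28 s[j]='a': π[28]=2 (border 'ca')
j=29 s[j]='a': k: 2→0; π[29]=0 (border '')
j=30 s[j]='a': π[30]=0 (border '')
j=31 s[j]='b': π[31]=0 (border '')
j=32 s[j]='c': π[32]=1 (border 'c')

[0, 0, 1, 1, 0, 1, 0, 0, 0, 0, 0, 0, 0, 0, 0, 0, 0, 0, 0, 0, 0, 0, 1, 2, 0, 0, 0, 1, 2, 0, 0, 0, 1]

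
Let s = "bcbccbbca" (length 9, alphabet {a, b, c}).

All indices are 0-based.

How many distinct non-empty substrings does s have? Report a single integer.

rank→(start, suffix):
  0 → (8, 'a')
  1 → (5, 'bbca')
  2 → (6, 'bca')
  3 → (0, 'bcbccbbca')
  4 → (2, 'bccbbca')
  5 → (7, 'ca')
  6 → (4, 'cbbca')
  7 → (1, 'cbccbbca')
  8 → (3, 'ccbbca')

SA = [8, 5, 6, 0, 2, 7, 4, 1, 3]
[i] adj suffixes → lcp
  [1] 8/5 → 0 ('')
  [2] 5/6 → 1 ('b')
  [3] 6/0 → 2 ('bc')
  [4] 0/2 → 2 ('bc')
  [5] 2/7 → 0 ('')
  [6] 7/4 → 1 ('c')
  [7] 4/1 → 2 ('cb')
  [8] 1/3 → 1 ('c')

n(n+1)/2 = 9·10/2 = 45
Σ LCP = 0 + 0 + 1 + 2 + 2 + 0 + 1 + 2 + 1 = 9
distinct = 45 − 9 = 36

36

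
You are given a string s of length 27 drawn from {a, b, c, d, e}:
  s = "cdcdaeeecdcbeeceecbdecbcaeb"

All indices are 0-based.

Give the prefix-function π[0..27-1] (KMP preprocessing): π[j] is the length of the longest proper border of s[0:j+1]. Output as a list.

[0, 0, 1, 2, 0, 0, 0, 0, 1, 2, 3, 0, 0, 0, 1, 0, 0, 1, 0, 0, 0, 1, 0, 1, 0, 0, 0]

π[0] = 0
j=1 s[j]='d': π[1]=0 (border '')
j=2 s[j]='c': π[2]=1 (border 'c')
j=3 s[j]='d': π[3]=2 (border 'cd')
j=4 s[j]='a': k: 2→0; π[4]=0 (border '')
j=5 s[j]='e': π[5]=0 (border '')
j=6 s[j]='e': π[6]=0 (border '')
j=7 s[j]='e': π[7]=0 (border '')
j=8 s[j]='c': π[8]=1 (border 'c')
j=9 s[j]='d': π[9]=2 (border 'cd')
j=10 s[j]='c': π[10]=3 (border 'cdc')
j=11 s[j]='b': k: 3→1→0; π[11]=0 (border '')
j=12 s[j]='e': π[12]=0 (border '')
j=13 s[j]='e': π[13]=0 (border '')
j=14 s[j]='c': π[14]=1 (border 'c')
j=15 s[j]='e': k: 1→0; π[15]=0 (border '')
j=16 s[j]='e': π[16]=0 (border '')
j=17 s[j]='c': π[17]=1 (border 'c')
j=18 s[j]='b': k: 1→0; π[18]=0 (border '')
j=19 s[j]='d': π[19]=0 (border '')
j=20 s[j]='e': π[20]=0 (border '')
j=21 s[j]='c': π[21]=1 (border 'c')
j=22 s[j]='b': k: 1→0; π[22]=0 (border '')
j=23 s[j]='c': π[23]=1 (border 'c')
j=24 s[j]='a': k: 1→0; π[24]=0 (border '')
j=25 s[j]='e': π[25]=0 (border '')
j=26 s[j]='b': π[26]=0 (border '')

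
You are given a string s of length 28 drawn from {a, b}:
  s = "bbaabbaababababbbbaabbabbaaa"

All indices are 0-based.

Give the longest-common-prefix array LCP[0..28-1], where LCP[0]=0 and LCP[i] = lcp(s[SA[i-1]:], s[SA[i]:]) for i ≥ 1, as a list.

[0, 1, 2, 2, 3, 5, 1, 6, 4, 2, 5, 4, 3, 0, 3, 4, 6, 2, 5, 3, 4, 1, 4, 5, 7, 3, 2, 3]

sorted suffixes:
  #0 SA[0]=27  'a'
  #1 SA[1]=26  'aa'
  #2 SA[2]=25  'aaa'
  #3 SA[3]=6  'aababababbbbaabbabbaaa'
  #4 SA[4]=2  'aabbaababababbbbaabbabbaaa'
  #5 SA[5]=18  'aabbabbaaa'
  #6 SA[6]=7  'ababababbbbaabbabbaaa'
  #7 SA[7]=9  'abababbbbaabbabbaaa'
  #8 SA[8]=11  'ababbbbaabbabbaaa'
  #9 SA[9]=22  'abbaaa'
  #10 SA[10]=3  'abbaababababbbbaabbabbaaa'
  #11 SA[11]=19  'abbabbaaa'
  #12 SA[12]=13  'abbbbaabbabbaaa'
  #13 SA[13]=24  'baaa'
  #14 SA[14]=5  'baababababbbbaabbabbaaa'
  #15 SA[15]=1  'baabbaababababbbbaabbabbaaa'
  #16 SA[16]=17  'baabbabbaaa'
  #17 SA[17]=8  'babababbbbaabbabbaaa'
  #18 SA[18]=10  'bababbbbaabbabbaaa'
  #19 SA[19]=21  'babbaaa'
  #20 SA[20]=12  'babbbbaabbabbaaa'
  #21 SA[21]=23  'bbaaa'
  #22 SA[22]=4  'bbaababababbbbaabbabbaaa'
  #23 SA[23]=0  'bbaabbaababababbbbaabbabbaaa'
  #24 SA[24]=16  'bbaabbabbaaa'
  #25 SA[25]=20  'bbabbaaa'
  #26 SA[26]=15  'bbbaabbabbaaa'
  #27 SA[27]=14  'bbbbaabbabbaaa'

SA = [27, 26, 25, 6, 2, 18, 7, 9, 11, 22, 3, 19, 13, 24, 5, 1, 17, 8, 10, 21, 12, 23, 4, 0, 16, 20, 15, 14]
[i] adj suffixes → lcp
  [1] 27/26 → 1 ('a')
  [2] 26/25 → 2 ('aa')
  [3] 25/6 → 2 ('aa')
  [4] 6/2 → 3 ('aab')
  [5] 2/18 → 5 ('aabba')
  [6] 18/7 → 1 ('a')
  [7] 7/9 → 6 ('ababab')
  [8] 9/11 → 4 ('abab')
  [9] 11/22 → 2 ('ab')
  [10] 22/3 → 5 ('abbaa')
  [11] 3/19 → 4 ('abba')
  [12] 19/13 → 3 ('abb')
  [13] 13/24 → 0 ('')
  [14] 24/5 → 3 ('baa')
  [15] 5/1 → 4 ('baab')
  [16] 1/17 → 6 ('baabba')
  [17] 17/8 → 2 ('ba')
  [18] 8/10 → 5 ('babab')
  [19] 10/21 → 3 ('bab')
  [20] 21/12 → 4 ('babb')
  [21] 12/23 → 1 ('b')
  [22] 23/4 → 4 ('bbaa')
  [23] 4/0 → 5 ('bbaab')
  [24] 0/16 → 7 ('bbaabba')
  [25] 16/20 → 3 ('bba')
  [26] 20/15 → 2 ('bb')
  [27] 15/14 → 3 ('bbb')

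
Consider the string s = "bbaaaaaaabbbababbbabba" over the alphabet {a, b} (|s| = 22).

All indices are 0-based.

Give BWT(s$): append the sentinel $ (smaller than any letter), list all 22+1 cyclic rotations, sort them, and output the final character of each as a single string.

rank  rotation                 last
    0  $bbaaaaaaabbbababbbabba  a
    1  a$bbaaaaaaabbbababbbabb  b
    2  aaaaaaabbbababbbabba$bb  b
    3  aaaaaabbbababbbabba$bba  a
    4  aaaaabbbababbbabba$bbaa  a
    5  aaaabbbababbbabba$bbaaa  a
    6  aaabbbababbbabba$bbaaaa  a
    7  aabbbababbbabba$bbaaaaa  a
    8  ababbbabba$bbaaaaaaabbb  b
    9  abba$bbaaaaaaabbbababbb  b
   10  abbbababbbabba$bbaaaaaa  a
   11  abbbabba$bbaaaaaaabbbab  b
   12  ba$bbaaaaaaabbbababbbab  b
   13  baaaaaaabbbababbbabba$b  b
   14  bababbbabba$bbaaaaaaabb  b
   15  babba$bbaaaaaaabbbababb  b
   16  babbbabba$bbaaaaaaabbba  a
   17  bba$bbaaaaaaabbbababbba  a
   18  bbaaaaaaabbbababbbabba$  $
   19  bbababbbabba$bbaaaaaaab  b
   20  bbabba$bbaaaaaaabbbabab  b
   21  bbbababbbabba$bbaaaaaaa  a
   22  bbbabba$bbaaaaaaabbbaba  a

abbaaaaabbabbbbbaa$bbaa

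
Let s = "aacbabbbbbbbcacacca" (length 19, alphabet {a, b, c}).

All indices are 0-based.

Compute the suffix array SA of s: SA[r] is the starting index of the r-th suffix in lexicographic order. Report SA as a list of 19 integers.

[18, 0, 4, 13, 1, 15, 3, 5, 6, 7, 8, 9, 10, 11, 17, 12, 14, 2, 16]

rank | idx | suffix
   0 |  18 | a
   1 |   0 | aacbabbbbbbbcacacca
   2 |   4 | abbbbbbbcacacca
   3 |  13 | acacca
   4 |   1 | acbabbbbbbbcacacca
   5 |  15 | acca
   6 |   3 | babbbbbbbcacacca
   7 |   5 | bbbbbbbcacacca
   8 |   6 | bbbbbbcacacca
   9 |   7 | bbbbbcacacca
  10 |   8 | bbbbcacacca
  11 |   9 | bbbcacacca
  12 |  10 | bbcacacca
  13 |  11 | bcacacca
  14 |  17 | ca
  15 |  12 | cacacca
  16 |  14 | cacca
  17 |   2 | cbabbbbbbbcacacca
  18 |  16 | cca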